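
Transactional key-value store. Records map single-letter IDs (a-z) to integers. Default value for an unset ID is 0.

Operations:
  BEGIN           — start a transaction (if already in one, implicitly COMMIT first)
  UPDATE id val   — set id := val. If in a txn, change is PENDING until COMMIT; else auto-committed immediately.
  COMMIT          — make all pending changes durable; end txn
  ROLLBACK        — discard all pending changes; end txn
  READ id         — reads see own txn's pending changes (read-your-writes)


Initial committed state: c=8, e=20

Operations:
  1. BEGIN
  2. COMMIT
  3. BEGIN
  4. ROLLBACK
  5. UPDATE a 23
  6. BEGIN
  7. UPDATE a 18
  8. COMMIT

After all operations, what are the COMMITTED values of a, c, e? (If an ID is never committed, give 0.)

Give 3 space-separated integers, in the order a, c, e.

Initial committed: {c=8, e=20}
Op 1: BEGIN: in_txn=True, pending={}
Op 2: COMMIT: merged [] into committed; committed now {c=8, e=20}
Op 3: BEGIN: in_txn=True, pending={}
Op 4: ROLLBACK: discarded pending []; in_txn=False
Op 5: UPDATE a=23 (auto-commit; committed a=23)
Op 6: BEGIN: in_txn=True, pending={}
Op 7: UPDATE a=18 (pending; pending now {a=18})
Op 8: COMMIT: merged ['a'] into committed; committed now {a=18, c=8, e=20}
Final committed: {a=18, c=8, e=20}

Answer: 18 8 20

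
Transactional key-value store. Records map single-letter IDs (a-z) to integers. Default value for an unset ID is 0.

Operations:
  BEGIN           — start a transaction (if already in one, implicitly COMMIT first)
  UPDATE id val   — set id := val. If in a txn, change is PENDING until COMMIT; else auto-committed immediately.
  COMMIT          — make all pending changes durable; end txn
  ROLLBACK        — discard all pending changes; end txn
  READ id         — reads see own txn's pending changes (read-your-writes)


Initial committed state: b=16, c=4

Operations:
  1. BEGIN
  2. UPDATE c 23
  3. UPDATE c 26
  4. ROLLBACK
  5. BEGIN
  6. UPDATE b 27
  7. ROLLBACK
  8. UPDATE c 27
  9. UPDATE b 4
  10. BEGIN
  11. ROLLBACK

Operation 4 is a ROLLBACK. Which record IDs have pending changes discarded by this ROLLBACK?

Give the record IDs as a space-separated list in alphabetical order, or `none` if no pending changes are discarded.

Answer: c

Derivation:
Initial committed: {b=16, c=4}
Op 1: BEGIN: in_txn=True, pending={}
Op 2: UPDATE c=23 (pending; pending now {c=23})
Op 3: UPDATE c=26 (pending; pending now {c=26})
Op 4: ROLLBACK: discarded pending ['c']; in_txn=False
Op 5: BEGIN: in_txn=True, pending={}
Op 6: UPDATE b=27 (pending; pending now {b=27})
Op 7: ROLLBACK: discarded pending ['b']; in_txn=False
Op 8: UPDATE c=27 (auto-commit; committed c=27)
Op 9: UPDATE b=4 (auto-commit; committed b=4)
Op 10: BEGIN: in_txn=True, pending={}
Op 11: ROLLBACK: discarded pending []; in_txn=False
ROLLBACK at op 4 discards: ['c']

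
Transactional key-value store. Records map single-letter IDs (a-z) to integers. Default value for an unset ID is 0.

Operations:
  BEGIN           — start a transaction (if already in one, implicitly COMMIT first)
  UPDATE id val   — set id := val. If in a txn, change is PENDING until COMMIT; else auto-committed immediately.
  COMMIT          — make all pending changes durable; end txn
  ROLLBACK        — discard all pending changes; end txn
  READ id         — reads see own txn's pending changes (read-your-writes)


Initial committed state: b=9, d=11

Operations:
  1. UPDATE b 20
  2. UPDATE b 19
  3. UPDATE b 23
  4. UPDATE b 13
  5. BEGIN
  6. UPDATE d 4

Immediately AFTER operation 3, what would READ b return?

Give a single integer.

Initial committed: {b=9, d=11}
Op 1: UPDATE b=20 (auto-commit; committed b=20)
Op 2: UPDATE b=19 (auto-commit; committed b=19)
Op 3: UPDATE b=23 (auto-commit; committed b=23)
After op 3: visible(b) = 23 (pending={}, committed={b=23, d=11})

Answer: 23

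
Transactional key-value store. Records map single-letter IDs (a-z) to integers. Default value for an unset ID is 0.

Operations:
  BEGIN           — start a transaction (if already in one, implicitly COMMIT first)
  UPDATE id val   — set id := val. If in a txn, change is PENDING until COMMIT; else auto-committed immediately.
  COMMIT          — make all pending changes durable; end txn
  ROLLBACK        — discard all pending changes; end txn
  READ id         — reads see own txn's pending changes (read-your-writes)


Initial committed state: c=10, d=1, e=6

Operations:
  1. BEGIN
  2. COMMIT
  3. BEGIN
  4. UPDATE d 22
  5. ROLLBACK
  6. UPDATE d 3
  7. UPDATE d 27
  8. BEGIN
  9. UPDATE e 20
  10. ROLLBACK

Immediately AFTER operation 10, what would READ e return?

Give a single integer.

Answer: 6

Derivation:
Initial committed: {c=10, d=1, e=6}
Op 1: BEGIN: in_txn=True, pending={}
Op 2: COMMIT: merged [] into committed; committed now {c=10, d=1, e=6}
Op 3: BEGIN: in_txn=True, pending={}
Op 4: UPDATE d=22 (pending; pending now {d=22})
Op 5: ROLLBACK: discarded pending ['d']; in_txn=False
Op 6: UPDATE d=3 (auto-commit; committed d=3)
Op 7: UPDATE d=27 (auto-commit; committed d=27)
Op 8: BEGIN: in_txn=True, pending={}
Op 9: UPDATE e=20 (pending; pending now {e=20})
Op 10: ROLLBACK: discarded pending ['e']; in_txn=False
After op 10: visible(e) = 6 (pending={}, committed={c=10, d=27, e=6})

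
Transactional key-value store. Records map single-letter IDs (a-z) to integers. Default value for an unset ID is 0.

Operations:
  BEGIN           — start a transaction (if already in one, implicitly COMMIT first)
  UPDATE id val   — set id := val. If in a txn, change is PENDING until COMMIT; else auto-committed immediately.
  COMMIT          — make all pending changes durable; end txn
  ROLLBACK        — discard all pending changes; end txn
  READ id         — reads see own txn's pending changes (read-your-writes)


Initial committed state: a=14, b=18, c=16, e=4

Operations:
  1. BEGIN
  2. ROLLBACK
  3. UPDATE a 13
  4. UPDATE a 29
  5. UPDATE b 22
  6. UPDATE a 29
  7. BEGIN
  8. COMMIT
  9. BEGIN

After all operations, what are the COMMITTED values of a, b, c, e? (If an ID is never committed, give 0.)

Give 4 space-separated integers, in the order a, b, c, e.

Answer: 29 22 16 4

Derivation:
Initial committed: {a=14, b=18, c=16, e=4}
Op 1: BEGIN: in_txn=True, pending={}
Op 2: ROLLBACK: discarded pending []; in_txn=False
Op 3: UPDATE a=13 (auto-commit; committed a=13)
Op 4: UPDATE a=29 (auto-commit; committed a=29)
Op 5: UPDATE b=22 (auto-commit; committed b=22)
Op 6: UPDATE a=29 (auto-commit; committed a=29)
Op 7: BEGIN: in_txn=True, pending={}
Op 8: COMMIT: merged [] into committed; committed now {a=29, b=22, c=16, e=4}
Op 9: BEGIN: in_txn=True, pending={}
Final committed: {a=29, b=22, c=16, e=4}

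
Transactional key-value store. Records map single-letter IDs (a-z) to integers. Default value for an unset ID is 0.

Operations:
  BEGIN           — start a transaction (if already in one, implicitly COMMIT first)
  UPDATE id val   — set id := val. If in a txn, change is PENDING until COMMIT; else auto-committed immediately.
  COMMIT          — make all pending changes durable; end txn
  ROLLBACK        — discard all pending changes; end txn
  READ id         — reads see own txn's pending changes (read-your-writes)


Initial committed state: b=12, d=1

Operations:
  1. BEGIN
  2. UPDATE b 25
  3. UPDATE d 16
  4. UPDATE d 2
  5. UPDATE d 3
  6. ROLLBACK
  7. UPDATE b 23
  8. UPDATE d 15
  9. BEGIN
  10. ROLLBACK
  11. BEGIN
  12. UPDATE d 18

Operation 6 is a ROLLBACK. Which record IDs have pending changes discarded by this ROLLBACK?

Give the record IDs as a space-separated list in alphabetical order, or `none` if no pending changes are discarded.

Initial committed: {b=12, d=1}
Op 1: BEGIN: in_txn=True, pending={}
Op 2: UPDATE b=25 (pending; pending now {b=25})
Op 3: UPDATE d=16 (pending; pending now {b=25, d=16})
Op 4: UPDATE d=2 (pending; pending now {b=25, d=2})
Op 5: UPDATE d=3 (pending; pending now {b=25, d=3})
Op 6: ROLLBACK: discarded pending ['b', 'd']; in_txn=False
Op 7: UPDATE b=23 (auto-commit; committed b=23)
Op 8: UPDATE d=15 (auto-commit; committed d=15)
Op 9: BEGIN: in_txn=True, pending={}
Op 10: ROLLBACK: discarded pending []; in_txn=False
Op 11: BEGIN: in_txn=True, pending={}
Op 12: UPDATE d=18 (pending; pending now {d=18})
ROLLBACK at op 6 discards: ['b', 'd']

Answer: b d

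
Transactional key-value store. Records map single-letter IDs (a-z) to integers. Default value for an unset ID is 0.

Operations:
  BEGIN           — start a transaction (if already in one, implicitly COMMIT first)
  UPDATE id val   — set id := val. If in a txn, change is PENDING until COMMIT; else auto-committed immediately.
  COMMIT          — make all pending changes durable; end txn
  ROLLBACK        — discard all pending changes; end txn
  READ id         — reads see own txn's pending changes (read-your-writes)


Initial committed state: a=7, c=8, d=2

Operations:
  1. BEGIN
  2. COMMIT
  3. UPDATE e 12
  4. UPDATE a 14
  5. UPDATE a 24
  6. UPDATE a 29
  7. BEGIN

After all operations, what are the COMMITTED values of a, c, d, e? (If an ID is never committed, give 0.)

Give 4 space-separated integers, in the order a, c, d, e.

Answer: 29 8 2 12

Derivation:
Initial committed: {a=7, c=8, d=2}
Op 1: BEGIN: in_txn=True, pending={}
Op 2: COMMIT: merged [] into committed; committed now {a=7, c=8, d=2}
Op 3: UPDATE e=12 (auto-commit; committed e=12)
Op 4: UPDATE a=14 (auto-commit; committed a=14)
Op 5: UPDATE a=24 (auto-commit; committed a=24)
Op 6: UPDATE a=29 (auto-commit; committed a=29)
Op 7: BEGIN: in_txn=True, pending={}
Final committed: {a=29, c=8, d=2, e=12}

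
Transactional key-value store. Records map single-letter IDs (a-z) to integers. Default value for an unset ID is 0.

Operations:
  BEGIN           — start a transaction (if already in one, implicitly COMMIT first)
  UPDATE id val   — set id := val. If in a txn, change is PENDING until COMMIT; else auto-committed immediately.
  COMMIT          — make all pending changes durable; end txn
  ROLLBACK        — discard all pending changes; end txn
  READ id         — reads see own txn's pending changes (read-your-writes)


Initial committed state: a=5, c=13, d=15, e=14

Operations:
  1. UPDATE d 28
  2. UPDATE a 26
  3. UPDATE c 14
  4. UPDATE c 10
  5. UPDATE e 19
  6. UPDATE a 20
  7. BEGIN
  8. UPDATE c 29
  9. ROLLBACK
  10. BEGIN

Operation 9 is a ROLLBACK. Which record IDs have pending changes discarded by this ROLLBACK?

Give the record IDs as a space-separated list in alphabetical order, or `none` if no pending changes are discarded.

Initial committed: {a=5, c=13, d=15, e=14}
Op 1: UPDATE d=28 (auto-commit; committed d=28)
Op 2: UPDATE a=26 (auto-commit; committed a=26)
Op 3: UPDATE c=14 (auto-commit; committed c=14)
Op 4: UPDATE c=10 (auto-commit; committed c=10)
Op 5: UPDATE e=19 (auto-commit; committed e=19)
Op 6: UPDATE a=20 (auto-commit; committed a=20)
Op 7: BEGIN: in_txn=True, pending={}
Op 8: UPDATE c=29 (pending; pending now {c=29})
Op 9: ROLLBACK: discarded pending ['c']; in_txn=False
Op 10: BEGIN: in_txn=True, pending={}
ROLLBACK at op 9 discards: ['c']

Answer: c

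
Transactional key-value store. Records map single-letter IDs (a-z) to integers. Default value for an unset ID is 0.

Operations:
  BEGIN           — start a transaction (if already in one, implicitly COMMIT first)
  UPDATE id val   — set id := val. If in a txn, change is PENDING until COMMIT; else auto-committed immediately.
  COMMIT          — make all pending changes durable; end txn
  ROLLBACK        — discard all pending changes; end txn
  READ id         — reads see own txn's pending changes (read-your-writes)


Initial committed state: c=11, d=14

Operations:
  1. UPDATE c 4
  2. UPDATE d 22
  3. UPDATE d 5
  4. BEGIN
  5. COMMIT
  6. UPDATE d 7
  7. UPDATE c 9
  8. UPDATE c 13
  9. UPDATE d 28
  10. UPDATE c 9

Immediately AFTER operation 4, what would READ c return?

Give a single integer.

Answer: 4

Derivation:
Initial committed: {c=11, d=14}
Op 1: UPDATE c=4 (auto-commit; committed c=4)
Op 2: UPDATE d=22 (auto-commit; committed d=22)
Op 3: UPDATE d=5 (auto-commit; committed d=5)
Op 4: BEGIN: in_txn=True, pending={}
After op 4: visible(c) = 4 (pending={}, committed={c=4, d=5})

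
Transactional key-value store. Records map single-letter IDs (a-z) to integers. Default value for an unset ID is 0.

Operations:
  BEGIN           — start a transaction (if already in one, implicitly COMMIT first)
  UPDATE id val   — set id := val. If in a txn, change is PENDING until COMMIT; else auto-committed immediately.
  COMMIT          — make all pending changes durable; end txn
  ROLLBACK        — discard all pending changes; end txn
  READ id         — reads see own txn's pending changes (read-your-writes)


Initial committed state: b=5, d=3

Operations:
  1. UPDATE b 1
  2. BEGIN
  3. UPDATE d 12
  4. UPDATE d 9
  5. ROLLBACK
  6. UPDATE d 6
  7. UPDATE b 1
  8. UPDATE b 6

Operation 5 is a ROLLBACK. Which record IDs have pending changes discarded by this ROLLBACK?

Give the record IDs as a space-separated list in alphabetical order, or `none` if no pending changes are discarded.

Initial committed: {b=5, d=3}
Op 1: UPDATE b=1 (auto-commit; committed b=1)
Op 2: BEGIN: in_txn=True, pending={}
Op 3: UPDATE d=12 (pending; pending now {d=12})
Op 4: UPDATE d=9 (pending; pending now {d=9})
Op 5: ROLLBACK: discarded pending ['d']; in_txn=False
Op 6: UPDATE d=6 (auto-commit; committed d=6)
Op 7: UPDATE b=1 (auto-commit; committed b=1)
Op 8: UPDATE b=6 (auto-commit; committed b=6)
ROLLBACK at op 5 discards: ['d']

Answer: d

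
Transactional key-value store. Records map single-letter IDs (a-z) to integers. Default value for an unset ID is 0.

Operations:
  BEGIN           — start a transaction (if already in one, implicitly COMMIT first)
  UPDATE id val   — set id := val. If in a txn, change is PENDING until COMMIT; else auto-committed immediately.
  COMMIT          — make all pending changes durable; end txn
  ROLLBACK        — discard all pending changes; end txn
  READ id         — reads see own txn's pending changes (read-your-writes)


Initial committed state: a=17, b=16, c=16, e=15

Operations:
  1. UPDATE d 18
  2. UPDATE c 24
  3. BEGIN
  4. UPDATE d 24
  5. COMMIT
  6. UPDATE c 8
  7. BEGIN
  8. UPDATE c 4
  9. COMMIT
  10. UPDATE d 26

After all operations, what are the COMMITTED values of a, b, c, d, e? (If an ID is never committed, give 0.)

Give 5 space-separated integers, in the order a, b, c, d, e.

Answer: 17 16 4 26 15

Derivation:
Initial committed: {a=17, b=16, c=16, e=15}
Op 1: UPDATE d=18 (auto-commit; committed d=18)
Op 2: UPDATE c=24 (auto-commit; committed c=24)
Op 3: BEGIN: in_txn=True, pending={}
Op 4: UPDATE d=24 (pending; pending now {d=24})
Op 5: COMMIT: merged ['d'] into committed; committed now {a=17, b=16, c=24, d=24, e=15}
Op 6: UPDATE c=8 (auto-commit; committed c=8)
Op 7: BEGIN: in_txn=True, pending={}
Op 8: UPDATE c=4 (pending; pending now {c=4})
Op 9: COMMIT: merged ['c'] into committed; committed now {a=17, b=16, c=4, d=24, e=15}
Op 10: UPDATE d=26 (auto-commit; committed d=26)
Final committed: {a=17, b=16, c=4, d=26, e=15}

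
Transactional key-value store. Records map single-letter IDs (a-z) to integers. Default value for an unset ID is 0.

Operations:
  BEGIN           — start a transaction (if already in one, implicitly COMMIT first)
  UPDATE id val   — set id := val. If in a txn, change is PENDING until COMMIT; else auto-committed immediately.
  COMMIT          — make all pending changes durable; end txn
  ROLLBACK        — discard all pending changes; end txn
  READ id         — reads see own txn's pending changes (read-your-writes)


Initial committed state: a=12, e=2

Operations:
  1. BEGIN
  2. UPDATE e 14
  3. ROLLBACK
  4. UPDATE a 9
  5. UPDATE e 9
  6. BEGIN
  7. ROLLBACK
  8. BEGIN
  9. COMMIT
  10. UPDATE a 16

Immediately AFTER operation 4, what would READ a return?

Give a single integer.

Answer: 9

Derivation:
Initial committed: {a=12, e=2}
Op 1: BEGIN: in_txn=True, pending={}
Op 2: UPDATE e=14 (pending; pending now {e=14})
Op 3: ROLLBACK: discarded pending ['e']; in_txn=False
Op 4: UPDATE a=9 (auto-commit; committed a=9)
After op 4: visible(a) = 9 (pending={}, committed={a=9, e=2})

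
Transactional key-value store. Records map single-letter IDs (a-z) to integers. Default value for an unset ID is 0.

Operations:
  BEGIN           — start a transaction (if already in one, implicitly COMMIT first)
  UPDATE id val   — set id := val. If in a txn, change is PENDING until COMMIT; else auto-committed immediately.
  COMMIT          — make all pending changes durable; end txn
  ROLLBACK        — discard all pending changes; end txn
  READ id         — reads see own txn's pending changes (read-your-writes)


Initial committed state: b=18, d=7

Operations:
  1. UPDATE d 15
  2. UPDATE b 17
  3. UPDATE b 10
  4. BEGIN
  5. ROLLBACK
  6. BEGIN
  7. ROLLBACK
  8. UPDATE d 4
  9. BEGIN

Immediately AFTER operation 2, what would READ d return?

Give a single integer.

Initial committed: {b=18, d=7}
Op 1: UPDATE d=15 (auto-commit; committed d=15)
Op 2: UPDATE b=17 (auto-commit; committed b=17)
After op 2: visible(d) = 15 (pending={}, committed={b=17, d=15})

Answer: 15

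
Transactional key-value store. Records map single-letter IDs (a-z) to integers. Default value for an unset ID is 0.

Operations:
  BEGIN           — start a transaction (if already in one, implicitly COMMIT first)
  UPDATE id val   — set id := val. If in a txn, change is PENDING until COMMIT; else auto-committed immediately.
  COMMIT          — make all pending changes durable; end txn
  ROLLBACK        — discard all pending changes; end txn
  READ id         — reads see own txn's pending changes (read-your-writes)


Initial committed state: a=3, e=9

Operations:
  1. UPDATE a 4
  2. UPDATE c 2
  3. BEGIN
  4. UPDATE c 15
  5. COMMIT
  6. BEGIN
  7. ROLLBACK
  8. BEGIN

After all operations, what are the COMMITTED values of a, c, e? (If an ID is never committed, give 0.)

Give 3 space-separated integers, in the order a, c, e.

Answer: 4 15 9

Derivation:
Initial committed: {a=3, e=9}
Op 1: UPDATE a=4 (auto-commit; committed a=4)
Op 2: UPDATE c=2 (auto-commit; committed c=2)
Op 3: BEGIN: in_txn=True, pending={}
Op 4: UPDATE c=15 (pending; pending now {c=15})
Op 5: COMMIT: merged ['c'] into committed; committed now {a=4, c=15, e=9}
Op 6: BEGIN: in_txn=True, pending={}
Op 7: ROLLBACK: discarded pending []; in_txn=False
Op 8: BEGIN: in_txn=True, pending={}
Final committed: {a=4, c=15, e=9}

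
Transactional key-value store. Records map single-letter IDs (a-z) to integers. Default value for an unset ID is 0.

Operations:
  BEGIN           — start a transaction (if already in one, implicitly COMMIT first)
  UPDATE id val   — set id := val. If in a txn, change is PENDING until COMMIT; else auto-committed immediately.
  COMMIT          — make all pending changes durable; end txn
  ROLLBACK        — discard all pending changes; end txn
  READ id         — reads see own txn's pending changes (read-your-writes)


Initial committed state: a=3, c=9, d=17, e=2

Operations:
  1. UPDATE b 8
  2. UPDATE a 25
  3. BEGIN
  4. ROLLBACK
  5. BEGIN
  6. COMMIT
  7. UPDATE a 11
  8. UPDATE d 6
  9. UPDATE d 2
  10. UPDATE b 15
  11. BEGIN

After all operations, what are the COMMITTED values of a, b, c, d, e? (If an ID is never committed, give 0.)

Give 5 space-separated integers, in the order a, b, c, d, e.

Initial committed: {a=3, c=9, d=17, e=2}
Op 1: UPDATE b=8 (auto-commit; committed b=8)
Op 2: UPDATE a=25 (auto-commit; committed a=25)
Op 3: BEGIN: in_txn=True, pending={}
Op 4: ROLLBACK: discarded pending []; in_txn=False
Op 5: BEGIN: in_txn=True, pending={}
Op 6: COMMIT: merged [] into committed; committed now {a=25, b=8, c=9, d=17, e=2}
Op 7: UPDATE a=11 (auto-commit; committed a=11)
Op 8: UPDATE d=6 (auto-commit; committed d=6)
Op 9: UPDATE d=2 (auto-commit; committed d=2)
Op 10: UPDATE b=15 (auto-commit; committed b=15)
Op 11: BEGIN: in_txn=True, pending={}
Final committed: {a=11, b=15, c=9, d=2, e=2}

Answer: 11 15 9 2 2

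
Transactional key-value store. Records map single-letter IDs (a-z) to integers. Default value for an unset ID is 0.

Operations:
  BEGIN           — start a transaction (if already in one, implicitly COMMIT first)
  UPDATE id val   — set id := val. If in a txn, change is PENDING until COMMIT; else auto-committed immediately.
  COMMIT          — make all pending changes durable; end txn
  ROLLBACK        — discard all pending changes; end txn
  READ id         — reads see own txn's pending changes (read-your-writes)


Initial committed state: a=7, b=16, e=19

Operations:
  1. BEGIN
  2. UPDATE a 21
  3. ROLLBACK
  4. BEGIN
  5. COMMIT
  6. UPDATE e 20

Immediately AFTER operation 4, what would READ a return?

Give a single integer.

Initial committed: {a=7, b=16, e=19}
Op 1: BEGIN: in_txn=True, pending={}
Op 2: UPDATE a=21 (pending; pending now {a=21})
Op 3: ROLLBACK: discarded pending ['a']; in_txn=False
Op 4: BEGIN: in_txn=True, pending={}
After op 4: visible(a) = 7 (pending={}, committed={a=7, b=16, e=19})

Answer: 7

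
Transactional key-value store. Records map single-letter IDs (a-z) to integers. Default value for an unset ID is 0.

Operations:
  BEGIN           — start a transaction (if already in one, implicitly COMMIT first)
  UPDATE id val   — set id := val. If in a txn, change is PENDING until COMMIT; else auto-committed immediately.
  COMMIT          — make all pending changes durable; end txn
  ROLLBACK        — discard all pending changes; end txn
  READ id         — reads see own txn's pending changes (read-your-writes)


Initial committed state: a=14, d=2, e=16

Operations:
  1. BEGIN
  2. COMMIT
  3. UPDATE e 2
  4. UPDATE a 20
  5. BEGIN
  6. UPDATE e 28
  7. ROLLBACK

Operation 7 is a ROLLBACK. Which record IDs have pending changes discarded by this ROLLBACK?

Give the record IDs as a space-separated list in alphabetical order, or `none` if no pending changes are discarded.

Initial committed: {a=14, d=2, e=16}
Op 1: BEGIN: in_txn=True, pending={}
Op 2: COMMIT: merged [] into committed; committed now {a=14, d=2, e=16}
Op 3: UPDATE e=2 (auto-commit; committed e=2)
Op 4: UPDATE a=20 (auto-commit; committed a=20)
Op 5: BEGIN: in_txn=True, pending={}
Op 6: UPDATE e=28 (pending; pending now {e=28})
Op 7: ROLLBACK: discarded pending ['e']; in_txn=False
ROLLBACK at op 7 discards: ['e']

Answer: e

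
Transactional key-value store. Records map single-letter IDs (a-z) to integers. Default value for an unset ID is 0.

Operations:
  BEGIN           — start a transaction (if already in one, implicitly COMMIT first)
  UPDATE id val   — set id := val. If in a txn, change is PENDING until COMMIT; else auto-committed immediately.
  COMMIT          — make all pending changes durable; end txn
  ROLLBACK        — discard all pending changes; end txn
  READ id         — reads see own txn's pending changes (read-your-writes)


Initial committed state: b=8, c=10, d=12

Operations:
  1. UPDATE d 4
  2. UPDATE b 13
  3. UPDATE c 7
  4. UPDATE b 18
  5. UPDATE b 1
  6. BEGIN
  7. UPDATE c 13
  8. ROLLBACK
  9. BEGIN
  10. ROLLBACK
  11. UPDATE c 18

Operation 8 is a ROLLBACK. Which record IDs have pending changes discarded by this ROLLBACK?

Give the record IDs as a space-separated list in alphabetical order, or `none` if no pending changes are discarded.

Initial committed: {b=8, c=10, d=12}
Op 1: UPDATE d=4 (auto-commit; committed d=4)
Op 2: UPDATE b=13 (auto-commit; committed b=13)
Op 3: UPDATE c=7 (auto-commit; committed c=7)
Op 4: UPDATE b=18 (auto-commit; committed b=18)
Op 5: UPDATE b=1 (auto-commit; committed b=1)
Op 6: BEGIN: in_txn=True, pending={}
Op 7: UPDATE c=13 (pending; pending now {c=13})
Op 8: ROLLBACK: discarded pending ['c']; in_txn=False
Op 9: BEGIN: in_txn=True, pending={}
Op 10: ROLLBACK: discarded pending []; in_txn=False
Op 11: UPDATE c=18 (auto-commit; committed c=18)
ROLLBACK at op 8 discards: ['c']

Answer: c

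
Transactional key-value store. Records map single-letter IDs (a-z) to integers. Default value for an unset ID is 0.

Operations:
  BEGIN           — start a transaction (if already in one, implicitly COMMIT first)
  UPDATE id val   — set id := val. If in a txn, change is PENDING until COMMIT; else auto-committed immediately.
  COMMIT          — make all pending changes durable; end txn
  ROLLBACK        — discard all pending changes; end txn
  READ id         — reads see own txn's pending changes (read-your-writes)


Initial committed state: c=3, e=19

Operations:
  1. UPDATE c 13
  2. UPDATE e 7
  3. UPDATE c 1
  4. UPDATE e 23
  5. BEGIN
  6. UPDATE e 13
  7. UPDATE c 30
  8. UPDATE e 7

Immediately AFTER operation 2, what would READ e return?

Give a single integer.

Initial committed: {c=3, e=19}
Op 1: UPDATE c=13 (auto-commit; committed c=13)
Op 2: UPDATE e=7 (auto-commit; committed e=7)
After op 2: visible(e) = 7 (pending={}, committed={c=13, e=7})

Answer: 7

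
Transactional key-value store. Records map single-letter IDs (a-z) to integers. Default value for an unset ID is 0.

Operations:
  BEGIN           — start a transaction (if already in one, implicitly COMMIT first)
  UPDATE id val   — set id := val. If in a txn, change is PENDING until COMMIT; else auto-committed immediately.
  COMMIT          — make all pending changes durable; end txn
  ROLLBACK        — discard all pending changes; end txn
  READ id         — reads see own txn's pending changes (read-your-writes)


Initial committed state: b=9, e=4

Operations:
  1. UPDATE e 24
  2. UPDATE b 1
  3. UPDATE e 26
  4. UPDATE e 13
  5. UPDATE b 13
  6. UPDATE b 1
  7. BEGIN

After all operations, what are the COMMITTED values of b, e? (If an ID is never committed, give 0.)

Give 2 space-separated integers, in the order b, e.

Answer: 1 13

Derivation:
Initial committed: {b=9, e=4}
Op 1: UPDATE e=24 (auto-commit; committed e=24)
Op 2: UPDATE b=1 (auto-commit; committed b=1)
Op 3: UPDATE e=26 (auto-commit; committed e=26)
Op 4: UPDATE e=13 (auto-commit; committed e=13)
Op 5: UPDATE b=13 (auto-commit; committed b=13)
Op 6: UPDATE b=1 (auto-commit; committed b=1)
Op 7: BEGIN: in_txn=True, pending={}
Final committed: {b=1, e=13}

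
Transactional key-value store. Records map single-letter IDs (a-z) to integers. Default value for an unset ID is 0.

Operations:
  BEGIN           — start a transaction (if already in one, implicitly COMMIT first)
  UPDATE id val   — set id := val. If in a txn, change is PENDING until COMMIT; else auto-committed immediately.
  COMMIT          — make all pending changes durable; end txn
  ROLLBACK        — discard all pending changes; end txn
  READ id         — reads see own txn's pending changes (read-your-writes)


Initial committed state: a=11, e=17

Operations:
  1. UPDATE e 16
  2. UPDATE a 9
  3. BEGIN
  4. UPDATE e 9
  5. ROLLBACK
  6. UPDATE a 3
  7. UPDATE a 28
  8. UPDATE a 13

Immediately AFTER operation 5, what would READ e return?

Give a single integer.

Initial committed: {a=11, e=17}
Op 1: UPDATE e=16 (auto-commit; committed e=16)
Op 2: UPDATE a=9 (auto-commit; committed a=9)
Op 3: BEGIN: in_txn=True, pending={}
Op 4: UPDATE e=9 (pending; pending now {e=9})
Op 5: ROLLBACK: discarded pending ['e']; in_txn=False
After op 5: visible(e) = 16 (pending={}, committed={a=9, e=16})

Answer: 16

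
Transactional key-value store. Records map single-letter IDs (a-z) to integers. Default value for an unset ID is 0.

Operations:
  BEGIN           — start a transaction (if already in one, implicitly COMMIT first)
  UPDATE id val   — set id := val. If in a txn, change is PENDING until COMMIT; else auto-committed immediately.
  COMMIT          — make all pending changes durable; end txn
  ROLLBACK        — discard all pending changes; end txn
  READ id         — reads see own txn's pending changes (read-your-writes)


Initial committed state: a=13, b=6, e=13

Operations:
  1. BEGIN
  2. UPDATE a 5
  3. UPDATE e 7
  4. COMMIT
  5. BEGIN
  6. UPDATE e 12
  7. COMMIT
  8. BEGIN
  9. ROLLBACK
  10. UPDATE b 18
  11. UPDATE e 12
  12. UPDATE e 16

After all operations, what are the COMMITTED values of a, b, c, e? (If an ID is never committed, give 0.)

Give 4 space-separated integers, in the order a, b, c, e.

Initial committed: {a=13, b=6, e=13}
Op 1: BEGIN: in_txn=True, pending={}
Op 2: UPDATE a=5 (pending; pending now {a=5})
Op 3: UPDATE e=7 (pending; pending now {a=5, e=7})
Op 4: COMMIT: merged ['a', 'e'] into committed; committed now {a=5, b=6, e=7}
Op 5: BEGIN: in_txn=True, pending={}
Op 6: UPDATE e=12 (pending; pending now {e=12})
Op 7: COMMIT: merged ['e'] into committed; committed now {a=5, b=6, e=12}
Op 8: BEGIN: in_txn=True, pending={}
Op 9: ROLLBACK: discarded pending []; in_txn=False
Op 10: UPDATE b=18 (auto-commit; committed b=18)
Op 11: UPDATE e=12 (auto-commit; committed e=12)
Op 12: UPDATE e=16 (auto-commit; committed e=16)
Final committed: {a=5, b=18, e=16}

Answer: 5 18 0 16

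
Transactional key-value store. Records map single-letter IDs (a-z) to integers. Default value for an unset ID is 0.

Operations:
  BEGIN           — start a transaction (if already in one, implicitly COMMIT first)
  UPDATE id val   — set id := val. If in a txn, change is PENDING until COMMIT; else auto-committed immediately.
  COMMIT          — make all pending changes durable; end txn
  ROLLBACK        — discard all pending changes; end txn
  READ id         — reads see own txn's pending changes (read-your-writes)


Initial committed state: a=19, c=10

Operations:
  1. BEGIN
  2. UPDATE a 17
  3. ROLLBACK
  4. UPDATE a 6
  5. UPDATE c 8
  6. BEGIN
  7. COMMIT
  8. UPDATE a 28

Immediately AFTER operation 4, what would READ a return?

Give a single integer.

Answer: 6

Derivation:
Initial committed: {a=19, c=10}
Op 1: BEGIN: in_txn=True, pending={}
Op 2: UPDATE a=17 (pending; pending now {a=17})
Op 3: ROLLBACK: discarded pending ['a']; in_txn=False
Op 4: UPDATE a=6 (auto-commit; committed a=6)
After op 4: visible(a) = 6 (pending={}, committed={a=6, c=10})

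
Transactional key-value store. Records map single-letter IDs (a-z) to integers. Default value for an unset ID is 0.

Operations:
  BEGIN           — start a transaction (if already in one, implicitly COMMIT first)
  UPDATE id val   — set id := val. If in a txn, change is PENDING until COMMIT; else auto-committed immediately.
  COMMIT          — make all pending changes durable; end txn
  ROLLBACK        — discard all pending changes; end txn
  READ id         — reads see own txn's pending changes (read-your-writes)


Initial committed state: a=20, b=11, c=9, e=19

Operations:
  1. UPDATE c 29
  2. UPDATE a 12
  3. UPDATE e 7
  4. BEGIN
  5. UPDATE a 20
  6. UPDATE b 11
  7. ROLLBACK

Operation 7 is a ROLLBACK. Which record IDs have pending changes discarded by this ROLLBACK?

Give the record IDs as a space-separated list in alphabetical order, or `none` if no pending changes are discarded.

Initial committed: {a=20, b=11, c=9, e=19}
Op 1: UPDATE c=29 (auto-commit; committed c=29)
Op 2: UPDATE a=12 (auto-commit; committed a=12)
Op 3: UPDATE e=7 (auto-commit; committed e=7)
Op 4: BEGIN: in_txn=True, pending={}
Op 5: UPDATE a=20 (pending; pending now {a=20})
Op 6: UPDATE b=11 (pending; pending now {a=20, b=11})
Op 7: ROLLBACK: discarded pending ['a', 'b']; in_txn=False
ROLLBACK at op 7 discards: ['a', 'b']

Answer: a b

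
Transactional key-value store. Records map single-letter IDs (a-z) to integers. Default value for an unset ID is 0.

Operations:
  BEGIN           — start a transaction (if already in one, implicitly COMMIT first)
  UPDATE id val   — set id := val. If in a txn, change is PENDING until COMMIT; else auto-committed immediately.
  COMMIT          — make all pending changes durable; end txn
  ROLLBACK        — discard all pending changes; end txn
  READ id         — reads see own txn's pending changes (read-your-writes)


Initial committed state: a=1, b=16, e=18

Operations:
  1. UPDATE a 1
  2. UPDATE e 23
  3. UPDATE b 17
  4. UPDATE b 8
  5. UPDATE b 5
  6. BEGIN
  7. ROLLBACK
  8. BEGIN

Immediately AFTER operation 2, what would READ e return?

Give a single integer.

Answer: 23

Derivation:
Initial committed: {a=1, b=16, e=18}
Op 1: UPDATE a=1 (auto-commit; committed a=1)
Op 2: UPDATE e=23 (auto-commit; committed e=23)
After op 2: visible(e) = 23 (pending={}, committed={a=1, b=16, e=23})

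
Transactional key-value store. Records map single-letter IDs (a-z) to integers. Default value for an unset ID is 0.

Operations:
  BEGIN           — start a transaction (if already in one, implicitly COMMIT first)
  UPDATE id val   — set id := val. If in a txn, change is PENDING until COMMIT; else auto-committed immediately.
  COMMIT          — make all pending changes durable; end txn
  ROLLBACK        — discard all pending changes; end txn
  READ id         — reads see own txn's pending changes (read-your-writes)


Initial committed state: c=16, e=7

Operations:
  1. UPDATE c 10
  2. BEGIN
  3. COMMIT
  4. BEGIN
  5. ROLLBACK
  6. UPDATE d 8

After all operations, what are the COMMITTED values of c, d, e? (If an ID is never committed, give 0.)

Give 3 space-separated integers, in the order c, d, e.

Answer: 10 8 7

Derivation:
Initial committed: {c=16, e=7}
Op 1: UPDATE c=10 (auto-commit; committed c=10)
Op 2: BEGIN: in_txn=True, pending={}
Op 3: COMMIT: merged [] into committed; committed now {c=10, e=7}
Op 4: BEGIN: in_txn=True, pending={}
Op 5: ROLLBACK: discarded pending []; in_txn=False
Op 6: UPDATE d=8 (auto-commit; committed d=8)
Final committed: {c=10, d=8, e=7}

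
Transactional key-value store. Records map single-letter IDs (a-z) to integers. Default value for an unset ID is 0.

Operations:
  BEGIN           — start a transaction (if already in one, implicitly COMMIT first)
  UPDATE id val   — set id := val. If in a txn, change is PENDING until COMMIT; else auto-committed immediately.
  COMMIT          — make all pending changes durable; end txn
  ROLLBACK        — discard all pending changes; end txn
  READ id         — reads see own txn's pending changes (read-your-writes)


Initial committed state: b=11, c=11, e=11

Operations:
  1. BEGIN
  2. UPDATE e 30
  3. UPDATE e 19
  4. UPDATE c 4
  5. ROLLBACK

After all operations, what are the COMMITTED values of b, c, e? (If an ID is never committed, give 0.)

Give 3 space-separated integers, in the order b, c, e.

Initial committed: {b=11, c=11, e=11}
Op 1: BEGIN: in_txn=True, pending={}
Op 2: UPDATE e=30 (pending; pending now {e=30})
Op 3: UPDATE e=19 (pending; pending now {e=19})
Op 4: UPDATE c=4 (pending; pending now {c=4, e=19})
Op 5: ROLLBACK: discarded pending ['c', 'e']; in_txn=False
Final committed: {b=11, c=11, e=11}

Answer: 11 11 11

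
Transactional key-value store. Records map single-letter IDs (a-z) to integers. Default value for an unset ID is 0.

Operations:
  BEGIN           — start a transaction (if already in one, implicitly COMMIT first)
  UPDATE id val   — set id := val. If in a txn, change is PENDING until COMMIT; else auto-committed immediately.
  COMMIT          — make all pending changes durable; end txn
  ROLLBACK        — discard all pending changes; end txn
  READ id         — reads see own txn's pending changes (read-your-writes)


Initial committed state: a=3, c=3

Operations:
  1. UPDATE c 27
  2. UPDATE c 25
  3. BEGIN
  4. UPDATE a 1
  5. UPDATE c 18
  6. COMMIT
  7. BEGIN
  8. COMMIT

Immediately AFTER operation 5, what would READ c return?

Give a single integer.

Answer: 18

Derivation:
Initial committed: {a=3, c=3}
Op 1: UPDATE c=27 (auto-commit; committed c=27)
Op 2: UPDATE c=25 (auto-commit; committed c=25)
Op 3: BEGIN: in_txn=True, pending={}
Op 4: UPDATE a=1 (pending; pending now {a=1})
Op 5: UPDATE c=18 (pending; pending now {a=1, c=18})
After op 5: visible(c) = 18 (pending={a=1, c=18}, committed={a=3, c=25})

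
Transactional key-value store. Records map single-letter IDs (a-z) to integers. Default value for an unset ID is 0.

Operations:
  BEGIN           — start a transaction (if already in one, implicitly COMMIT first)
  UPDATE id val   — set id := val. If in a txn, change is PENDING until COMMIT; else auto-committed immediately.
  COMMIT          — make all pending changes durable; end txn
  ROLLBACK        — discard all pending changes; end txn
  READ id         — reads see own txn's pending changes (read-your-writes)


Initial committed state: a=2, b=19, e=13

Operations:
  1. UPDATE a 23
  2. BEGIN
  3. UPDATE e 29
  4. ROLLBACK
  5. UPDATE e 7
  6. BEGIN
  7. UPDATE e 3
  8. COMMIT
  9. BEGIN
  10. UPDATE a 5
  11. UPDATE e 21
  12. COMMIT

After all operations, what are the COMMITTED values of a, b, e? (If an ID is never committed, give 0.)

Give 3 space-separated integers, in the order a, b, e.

Answer: 5 19 21

Derivation:
Initial committed: {a=2, b=19, e=13}
Op 1: UPDATE a=23 (auto-commit; committed a=23)
Op 2: BEGIN: in_txn=True, pending={}
Op 3: UPDATE e=29 (pending; pending now {e=29})
Op 4: ROLLBACK: discarded pending ['e']; in_txn=False
Op 5: UPDATE e=7 (auto-commit; committed e=7)
Op 6: BEGIN: in_txn=True, pending={}
Op 7: UPDATE e=3 (pending; pending now {e=3})
Op 8: COMMIT: merged ['e'] into committed; committed now {a=23, b=19, e=3}
Op 9: BEGIN: in_txn=True, pending={}
Op 10: UPDATE a=5 (pending; pending now {a=5})
Op 11: UPDATE e=21 (pending; pending now {a=5, e=21})
Op 12: COMMIT: merged ['a', 'e'] into committed; committed now {a=5, b=19, e=21}
Final committed: {a=5, b=19, e=21}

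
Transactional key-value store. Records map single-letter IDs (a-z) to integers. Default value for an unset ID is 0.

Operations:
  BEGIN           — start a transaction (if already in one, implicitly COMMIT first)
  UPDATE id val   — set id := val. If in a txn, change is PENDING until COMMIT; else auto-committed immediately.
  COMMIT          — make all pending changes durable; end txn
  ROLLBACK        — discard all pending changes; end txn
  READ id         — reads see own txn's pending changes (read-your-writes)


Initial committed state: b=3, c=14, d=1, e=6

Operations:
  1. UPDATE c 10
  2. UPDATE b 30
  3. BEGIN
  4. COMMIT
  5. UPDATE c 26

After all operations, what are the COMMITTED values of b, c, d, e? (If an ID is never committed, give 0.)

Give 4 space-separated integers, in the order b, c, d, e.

Initial committed: {b=3, c=14, d=1, e=6}
Op 1: UPDATE c=10 (auto-commit; committed c=10)
Op 2: UPDATE b=30 (auto-commit; committed b=30)
Op 3: BEGIN: in_txn=True, pending={}
Op 4: COMMIT: merged [] into committed; committed now {b=30, c=10, d=1, e=6}
Op 5: UPDATE c=26 (auto-commit; committed c=26)
Final committed: {b=30, c=26, d=1, e=6}

Answer: 30 26 1 6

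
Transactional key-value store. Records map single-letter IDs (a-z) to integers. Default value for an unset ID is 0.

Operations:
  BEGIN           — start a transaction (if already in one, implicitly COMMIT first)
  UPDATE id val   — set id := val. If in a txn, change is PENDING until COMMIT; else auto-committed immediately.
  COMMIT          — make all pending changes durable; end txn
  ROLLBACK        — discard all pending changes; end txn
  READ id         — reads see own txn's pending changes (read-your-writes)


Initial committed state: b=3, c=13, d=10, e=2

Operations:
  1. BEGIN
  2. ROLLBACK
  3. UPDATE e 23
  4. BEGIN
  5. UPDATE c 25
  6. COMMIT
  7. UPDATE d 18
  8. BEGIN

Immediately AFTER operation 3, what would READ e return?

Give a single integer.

Answer: 23

Derivation:
Initial committed: {b=3, c=13, d=10, e=2}
Op 1: BEGIN: in_txn=True, pending={}
Op 2: ROLLBACK: discarded pending []; in_txn=False
Op 3: UPDATE e=23 (auto-commit; committed e=23)
After op 3: visible(e) = 23 (pending={}, committed={b=3, c=13, d=10, e=23})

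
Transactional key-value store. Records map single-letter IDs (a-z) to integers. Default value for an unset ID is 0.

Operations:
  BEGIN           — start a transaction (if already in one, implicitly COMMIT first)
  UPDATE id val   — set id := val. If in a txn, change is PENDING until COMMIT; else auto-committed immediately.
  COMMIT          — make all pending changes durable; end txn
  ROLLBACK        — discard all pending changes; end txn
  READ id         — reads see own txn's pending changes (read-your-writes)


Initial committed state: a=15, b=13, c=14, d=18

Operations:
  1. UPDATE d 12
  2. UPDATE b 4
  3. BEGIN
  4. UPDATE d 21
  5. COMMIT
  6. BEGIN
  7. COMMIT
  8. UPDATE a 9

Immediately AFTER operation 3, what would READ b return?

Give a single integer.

Initial committed: {a=15, b=13, c=14, d=18}
Op 1: UPDATE d=12 (auto-commit; committed d=12)
Op 2: UPDATE b=4 (auto-commit; committed b=4)
Op 3: BEGIN: in_txn=True, pending={}
After op 3: visible(b) = 4 (pending={}, committed={a=15, b=4, c=14, d=12})

Answer: 4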